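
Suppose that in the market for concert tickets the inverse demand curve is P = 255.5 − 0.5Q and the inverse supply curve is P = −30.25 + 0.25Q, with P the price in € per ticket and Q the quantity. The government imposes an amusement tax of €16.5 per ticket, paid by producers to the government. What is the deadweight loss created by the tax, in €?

Inverting to Q(P) form: Qd = 511 − 2P; Qs = 4P + 121.
Before the tax: set 511 − 2P = 4P + 121 → P* = €65, Q* = 381.
With the tax collected from producers, supply shifts: Qs = 4(P − 16.5) + 121.
Solving gives Q = 359 with consumers paying €76 and producers receiving €59.5 (the €16.5 wedge).
Quantity falls by |ΔQ| = |381 − 359| = 22.
DWL = ½ · t · |ΔQ| = ½ · 16.5 · 22 = €181.5.

Deadweight loss = €181.5.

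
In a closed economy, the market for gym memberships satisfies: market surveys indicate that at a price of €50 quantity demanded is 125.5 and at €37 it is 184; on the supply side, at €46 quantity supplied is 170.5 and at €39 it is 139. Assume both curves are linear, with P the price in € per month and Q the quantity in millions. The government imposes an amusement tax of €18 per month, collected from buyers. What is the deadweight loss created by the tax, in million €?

Demand slope: (184 − 125.5)/(37 − 50) = -4.5, so Qd = 350.5 − 4.5P.
Supply slope: (139 − 170.5)/(39 − 46) = 4.5, so Qs = 4.5P − 36.5.
Before the tax: set 350.5 − 4.5P = 4.5P − 36.5 → P* = €43, Q* = 157.
With the tax collected from buyers, demand (in seller-price terms) shifts: Qd = 350.5 − 4.5(P + 18).
Solving gives Q = 116.5 with buyers paying €52 and sellers receiving €34 (the €18 wedge).
Quantity falls by |ΔQ| = |157 − 116.5| = 40.5.
DWL = ½ · t · |ΔQ| = ½ · 18 · 40.5 = €364.5.

Deadweight loss = €364.5 million.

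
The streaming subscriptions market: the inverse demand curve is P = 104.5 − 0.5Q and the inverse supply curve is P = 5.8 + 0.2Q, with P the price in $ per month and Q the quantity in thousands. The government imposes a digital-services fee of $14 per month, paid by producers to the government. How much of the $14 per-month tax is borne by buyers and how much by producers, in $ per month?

Inverting to Q(P) form: Qd = 209 − 2P; Qs = 5P − 29.
Without the tax, 209 − 2P = 5P − 29 gives 7P = 238, so P* = $34 and Q* = 141.
With the tax collected from producers, supply shifts: Qs = 5(P − 14) − 29.
New equilibrium: buyers pay $44, producers receive $30, Q = 121. (Wedge: Pb − Ps = 14.)
Burden on buyers: $10; on producers: $4. (They sum to $14.)

Buyers bear $10 per month; producers bear $4 per month.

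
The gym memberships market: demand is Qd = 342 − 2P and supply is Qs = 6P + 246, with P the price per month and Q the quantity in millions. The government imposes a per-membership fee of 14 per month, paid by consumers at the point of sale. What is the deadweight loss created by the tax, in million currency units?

Before the tax: set 342 − 2P = 6P + 246 → P* = 12, Q* = 318.
With the tax collected from consumers, demand (in seller-price terms) shifts: Qd = 342 − 2(P + 14).
Solving gives Q = 297 with consumers paying 22.5 and producers receiving 8.5 (the 14 wedge).
Quantity falls by |ΔQ| = |318 − 297| = 21.
DWL = ½ · t · |ΔQ| = ½ · 14 · 21 = 147.

Deadweight loss = 147 million.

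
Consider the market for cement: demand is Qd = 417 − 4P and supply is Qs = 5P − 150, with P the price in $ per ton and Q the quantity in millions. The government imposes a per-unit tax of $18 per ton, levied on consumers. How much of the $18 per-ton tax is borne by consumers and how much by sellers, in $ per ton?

Without the tax, 417 − 4P = 5P − 150 gives 9P = 567, so P* = $63 and Q* = 165.
With the tax collected from consumers, demand (in seller-price terms) shifts: Qd = 417 − 4(P + 18).
Solving gives Q = 125 with consumers paying $73 and sellers receiving $55 (the $18 wedge).
Burden on consumers: $10; on sellers: $8. (They sum to $18.)
The less price-elastic side of the market bears the larger share of a per-unit tax.

Consumers bear $10 per ton; sellers bear $8 per ton.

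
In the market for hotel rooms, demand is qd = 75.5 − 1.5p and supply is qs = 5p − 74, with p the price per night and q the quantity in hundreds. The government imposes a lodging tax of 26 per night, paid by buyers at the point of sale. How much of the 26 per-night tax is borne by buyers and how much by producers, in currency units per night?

Without the tax, 75.5 − 1.5p = 5p − 74 gives 6.5p = 149.5, so p* = 23 and q* = 41.
With the tax collected from buyers, demand (in seller-price terms) shifts: qd = 75.5 − 1.5(p + 26).
New equilibrium: buyers pay 43, producers receive 17, q = 11. (Wedge: pb − ps = 26.)
Burden on buyers: 20; on producers: 6. (They sum to 26.)

Buyers bear 20 per night; producers bear 6 per night.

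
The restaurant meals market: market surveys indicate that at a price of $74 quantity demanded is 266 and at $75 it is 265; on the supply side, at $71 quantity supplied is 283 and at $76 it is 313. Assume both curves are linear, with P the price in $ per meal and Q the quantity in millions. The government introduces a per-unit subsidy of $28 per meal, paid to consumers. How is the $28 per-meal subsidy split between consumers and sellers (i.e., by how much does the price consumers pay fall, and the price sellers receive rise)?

Demand slope: (265 − 266)/(75 − 74) = -1, so Qd = 340 − P.
Supply slope: (313 − 283)/(76 − 71) = 6, so Qs = 6P − 143.
Without the subsidy, 340 − P = 6P − 143 gives 7P = 483, so P* = $69 and Q* = 271.
With a per-unit subsidy paid to consumers, each effectively pays P − 28, so demand becomes Qd = 340 − (P − 28).
New equilibrium: consumers pay $45, sellers receive $73, Q = 295. (Wedge: Pb − Ps = −28.)
Gain to consumers: $24; to sellers: $4. (They sum to $28.)

Consumers gain $24 per meal; sellers gain $4 per meal.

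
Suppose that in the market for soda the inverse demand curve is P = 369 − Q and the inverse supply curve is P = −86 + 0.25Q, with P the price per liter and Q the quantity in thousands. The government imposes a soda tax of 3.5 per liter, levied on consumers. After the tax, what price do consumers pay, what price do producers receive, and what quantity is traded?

Consumers pay 7.8; producers receive 4.3; quantity = 361.2.

Rewrite in direct form: Qd = 369 − P and Qs = 4P + 344.
Before the tax: set 369 − P = 4P + 344 → P* = 5, Q* = 364.
With the tax collected from consumers, demand (in seller-price terms) shifts: Qd = 369 − (P + 3.5).
New equilibrium: consumers pay 7.8, producers receive 4.3, Q = 361.2. (Wedge: Pb − Ps = 3.5.)
The less price-elastic side of the market bears the larger share of a per-unit tax.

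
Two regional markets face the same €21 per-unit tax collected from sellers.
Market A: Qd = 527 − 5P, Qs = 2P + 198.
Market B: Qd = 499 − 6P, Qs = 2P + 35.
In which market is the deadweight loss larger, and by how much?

Market A: pre-tax P* = €47, Q* = 292; post-tax Q = 262; deadweight loss = €315.
Market B: pre-tax P* = €58, Q* = 151; post-tax Q = 119.5; deadweight loss = €330.75.
Difference: €315 vs €330.75 → market B is larger by €15.75.

Market B, by €15.75.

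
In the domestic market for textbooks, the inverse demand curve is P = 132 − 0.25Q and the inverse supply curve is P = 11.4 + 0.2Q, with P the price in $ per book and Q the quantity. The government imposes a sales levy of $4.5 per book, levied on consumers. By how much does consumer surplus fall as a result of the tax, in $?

Rewrite in direct form: Qd = 528 − 4P and Qs = 5P − 57.
Without the tax, 528 − 4P = 5P − 57 gives 9P = 585, so P* = $65 and Q* = 268.
With the tax collected from consumers, demand (in seller-price terms) shifts: Qd = 528 − 4(P + 4.5).
New equilibrium: consumers pay $67.5, suppliers receive $63, Q = 258. (Wedge: Pb − Ps = 4.5.)
ΔCS is the trapezoid between Q = 258 and Q = 268 of height $2.5: ½ · (268 + 258) · 2.5 = $657.5.

Consumer surplus falls by $657.5.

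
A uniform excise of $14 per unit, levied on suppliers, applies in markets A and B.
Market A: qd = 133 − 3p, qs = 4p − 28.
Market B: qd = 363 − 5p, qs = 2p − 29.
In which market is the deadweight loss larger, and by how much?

Market A, by $28.

Market A: pre-tax p* = $23, q* = 64; post-tax q = 40; deadweight loss = $168.
Market B: pre-tax p* = $56, q* = 83; post-tax q = 63; deadweight loss = $140.
Difference: $168 vs $140 → market A is larger by $28.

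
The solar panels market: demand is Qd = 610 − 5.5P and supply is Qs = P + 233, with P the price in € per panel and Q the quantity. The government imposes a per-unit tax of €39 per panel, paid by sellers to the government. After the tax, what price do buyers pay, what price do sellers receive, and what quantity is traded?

Before the tax: set 610 − 5.5P = P + 233 → P* = €58, Q* = 291.
With the tax collected from sellers, supply shifts: Qs = (P − 39) + 233.
Solving gives Q = 258 with buyers paying €64 and sellers receiving €25 (the €39 wedge).

Buyers pay €64; sellers receive €25; quantity = 258.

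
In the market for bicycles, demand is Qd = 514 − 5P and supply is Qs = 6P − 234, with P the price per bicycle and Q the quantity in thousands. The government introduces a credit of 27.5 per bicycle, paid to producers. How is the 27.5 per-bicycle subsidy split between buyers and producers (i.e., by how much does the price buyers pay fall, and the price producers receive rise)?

Buyers gain 15 per bicycle; producers gain 12.5 per bicycle.

Without the subsidy, 514 − 5P = 6P − 234 gives 11P = 748, so P* = 68 and Q* = 174.
With a per-unit subsidy paid to producers, each receives P + 27.5 per unit sold, so supply becomes Qs = 6(P + 27.5) − 234.
Solving gives Q = 249 with buyers paying 53 and producers receiving 80.5 (the 27.5 wedge).
Gain to buyers: 15; to producers: 12.5. (They sum to 27.5.)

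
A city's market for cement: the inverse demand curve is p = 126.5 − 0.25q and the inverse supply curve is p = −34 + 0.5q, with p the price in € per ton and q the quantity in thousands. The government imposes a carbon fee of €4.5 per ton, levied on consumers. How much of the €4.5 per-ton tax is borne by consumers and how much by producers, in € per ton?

Rewrite in direct form: qd = 506 − 4p and qs = 2p + 68.
Without the tax, 506 − 4p = 2p + 68 gives 6p = 438, so p* = €73 and q* = 214.
With the tax collected from consumers, demand (in seller-price terms) shifts: qd = 506 − 4(p + 4.5).
Solving gives q = 208 with consumers paying €74.5 and producers receiving €70 (the €4.5 wedge).
Burden on consumers: €1.5; on producers: €3. (They sum to €4.5.)
The less price-elastic side of the market bears the larger share of a per-unit tax.

Consumers bear €1.5 per ton; producers bear €3 per ton.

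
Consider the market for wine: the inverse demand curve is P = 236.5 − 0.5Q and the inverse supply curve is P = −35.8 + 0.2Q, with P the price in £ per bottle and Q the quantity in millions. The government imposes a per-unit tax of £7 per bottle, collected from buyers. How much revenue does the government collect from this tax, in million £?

Tax revenue = £2653 million.

Inverting to Q(P) form: Qd = 473 − 2P; Qs = 5P + 179.
Before the tax: set 473 − 2P = 5P + 179 → P* = £42, Q* = 389.
With the tax collected from buyers, demand (in seller-price terms) shifts: Qd = 473 − 2(P + 7).
New equilibrium: buyers pay £47, suppliers receive £40, Q = 379. (Wedge: Pb − Ps = 7.)
Revenue = t · Q = 7 · 379 = £2653.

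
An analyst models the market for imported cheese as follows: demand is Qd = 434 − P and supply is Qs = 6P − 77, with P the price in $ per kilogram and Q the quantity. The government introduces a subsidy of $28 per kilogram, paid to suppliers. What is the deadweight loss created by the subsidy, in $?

Before the subsidy: set 434 − P = 6P − 77 → P* = $73, Q* = 361.
With a per-unit subsidy paid to suppliers, each receives P + 28 per unit sold, so supply becomes Qs = 6(P + 28) − 77.
Solving gives Q = 385 with consumers paying $49 and suppliers receiving $77 (the $28 wedge).
Quantity rises by |ΔQ| = |361 − 385| = 24.
DWL = ½ · t · |ΔQ| = ½ · 28 · 24 = $336.

Deadweight loss = $336.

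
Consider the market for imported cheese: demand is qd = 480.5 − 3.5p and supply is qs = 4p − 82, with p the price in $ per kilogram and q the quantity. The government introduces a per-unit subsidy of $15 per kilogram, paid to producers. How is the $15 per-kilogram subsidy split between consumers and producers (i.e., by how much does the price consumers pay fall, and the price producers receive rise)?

Consumers gain $8 per kilogram; producers gain $7 per kilogram.

Before the subsidy: set 480.5 − 3.5p = 4p − 82 → p* = $75, q* = 218.
With a per-unit subsidy paid to producers, each receives p + 15 per unit sold, so supply becomes qs = 4(p + 15) − 82.
Solving gives q = 246 with consumers paying $67 and producers receiving $82 (the $15 wedge).
Gain to consumers: $8; to producers: $7. (They sum to $15.)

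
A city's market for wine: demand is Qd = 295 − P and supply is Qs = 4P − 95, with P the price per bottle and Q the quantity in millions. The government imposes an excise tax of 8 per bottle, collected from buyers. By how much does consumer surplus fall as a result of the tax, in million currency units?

Consumer surplus falls by 1368.32 million.

Before the tax: set 295 − P = 4P − 95 → P* = 78, Q* = 217.
With the tax collected from buyers, demand (in seller-price terms) shifts: Qd = 295 − (P + 8).
New equilibrium: buyers pay 84.4, producers receive 76.4, Q = 210.6. (Wedge: Pb − Ps = 8.)
ΔCS is the trapezoid between Q = 210.6 and Q = 217 of height 6.4: ½ · (217 + 210.6) · 6.4 = 1368.32.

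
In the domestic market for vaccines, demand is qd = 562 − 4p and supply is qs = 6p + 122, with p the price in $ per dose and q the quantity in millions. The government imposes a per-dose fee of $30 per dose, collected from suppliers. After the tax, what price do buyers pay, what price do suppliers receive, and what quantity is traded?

Before the tax: set 562 − 4p = 6p + 122 → p* = $44, q* = 386.
With the tax collected from suppliers, supply shifts: qs = 6(p − 30) + 122.
New equilibrium: buyers pay $62, suppliers receive $32, q = 314. (Wedge: pb − ps = 30.)
The less price-elastic side of the market bears the larger share of a per-unit tax.

Buyers pay $62; suppliers receive $32; quantity = 314.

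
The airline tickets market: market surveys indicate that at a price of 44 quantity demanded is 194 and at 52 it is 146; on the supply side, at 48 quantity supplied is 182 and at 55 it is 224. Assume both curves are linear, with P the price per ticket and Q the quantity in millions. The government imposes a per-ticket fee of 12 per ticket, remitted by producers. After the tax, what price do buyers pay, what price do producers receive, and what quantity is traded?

Demand slope: (146 − 194)/(52 − 44) = -6, so Qd = 458 − 6P.
Supply slope: (224 − 182)/(55 − 48) = 6, so Qs = 6P − 106.
Before the tax: set 458 − 6P = 6P − 106 → P* = 47, Q* = 176.
With the tax collected from producers, supply shifts: Qs = 6(P − 12) − 106.
Solving gives Q = 140 with buyers paying 53 and producers receiving 41 (the 12 wedge).

Buyers pay 53; producers receive 41; quantity = 140.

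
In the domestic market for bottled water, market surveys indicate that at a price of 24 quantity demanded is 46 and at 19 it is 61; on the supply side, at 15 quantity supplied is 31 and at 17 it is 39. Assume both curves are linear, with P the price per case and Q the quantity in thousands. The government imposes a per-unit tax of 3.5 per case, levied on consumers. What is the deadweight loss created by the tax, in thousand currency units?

Deadweight loss = 10.5 thousand.

Demand slope: (61 − 46)/(19 − 24) = -3, so Qd = 118 − 3P.
Supply slope: (39 − 31)/(17 − 15) = 4, so Qs = 4P − 29.
Before the tax: set 118 − 3P = 4P − 29 → P* = 21, Q* = 55.
With the tax collected from consumers, demand (in seller-price terms) shifts: Qd = 118 − 3(P + 3.5).
Solving gives Q = 49 with consumers paying 23 and sellers receiving 19.5 (the 3.5 wedge).
Quantity falls by |ΔQ| = |55 − 49| = 6.
DWL = ½ · t · |ΔQ| = ½ · 3.5 · 6 = 10.5.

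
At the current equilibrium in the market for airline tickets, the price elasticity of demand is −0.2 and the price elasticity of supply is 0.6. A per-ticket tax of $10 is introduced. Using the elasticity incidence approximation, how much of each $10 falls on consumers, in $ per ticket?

Consumers bear ≈ $7.5 per ticket.

Incidence ratio: consumers' share ≈ εs / (εs + |εd|) = 0.6 / (0.6 + 0.2) = 0.75.
So consumers bear ≈ 0.75 × $10 = $7.5; suppliers bear $2.5.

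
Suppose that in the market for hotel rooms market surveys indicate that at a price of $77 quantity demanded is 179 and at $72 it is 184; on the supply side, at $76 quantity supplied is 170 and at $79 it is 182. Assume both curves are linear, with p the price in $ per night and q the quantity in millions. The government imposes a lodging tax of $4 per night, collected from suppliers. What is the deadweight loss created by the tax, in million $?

Deadweight loss = $6.4 million.

Demand slope: (184 − 179)/(72 − 77) = -1, so qd = 256 − p.
Supply slope: (182 − 170)/(79 − 76) = 4, so qs = 4p − 134.
Before the tax: set 256 − p = 4p − 134 → p* = $78, q* = 178.
With the tax collected from suppliers, supply shifts: qs = 4(p − 4) − 134.
Solving gives q = 174.8 with consumers paying $81.2 and suppliers receiving $77.2 (the $4 wedge).
Quantity falls by |ΔQ| = |178 − 174.8| = 3.2.
DWL = ½ · t · |ΔQ| = ½ · 4 · 3.2 = $6.4.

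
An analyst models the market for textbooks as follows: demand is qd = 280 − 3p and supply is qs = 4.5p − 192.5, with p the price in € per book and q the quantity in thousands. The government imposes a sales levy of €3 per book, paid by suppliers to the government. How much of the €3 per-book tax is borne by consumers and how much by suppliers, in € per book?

Consumers bear €1.8 per book; suppliers bear €1.2 per book.

Before the tax: set 280 − 3p = 4.5p − 192.5 → p* = €63, q* = 91.
With the tax collected from suppliers, supply shifts: qs = 4.5(p − 3) − 192.5.
New equilibrium: consumers pay €64.8, suppliers receive €61.8, q = 85.6. (Wedge: pb − ps = 3.)
Burden on consumers: €1.8; on suppliers: €1.2. (They sum to €3.)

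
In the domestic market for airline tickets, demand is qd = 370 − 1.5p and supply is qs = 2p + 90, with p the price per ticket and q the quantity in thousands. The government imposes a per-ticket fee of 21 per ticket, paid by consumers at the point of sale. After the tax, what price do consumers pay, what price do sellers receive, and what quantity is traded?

Consumers pay 92; sellers receive 71; quantity = 232.

Without the tax, 370 − 1.5p = 2p + 90 gives 3.5p = 280, so p* = 80 and q* = 250.
With the tax collected from consumers, demand (in seller-price terms) shifts: qd = 370 − 1.5(p + 21).
Solving gives q = 232 with consumers paying 92 and sellers receiving 71 (the 21 wedge).
The less price-elastic side of the market bears the larger share of a per-unit tax.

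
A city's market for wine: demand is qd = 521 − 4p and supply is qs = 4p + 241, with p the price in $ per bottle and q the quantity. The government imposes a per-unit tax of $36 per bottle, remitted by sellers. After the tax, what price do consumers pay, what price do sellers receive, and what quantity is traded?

Consumers pay $53; sellers receive $17; quantity = 309.

Without the tax, 521 − 4p = 4p + 241 gives 8p = 280, so p* = $35 and q* = 381.
With the tax collected from sellers, supply shifts: qs = 4(p − 36) + 241.
New equilibrium: consumers pay $53, sellers receive $17, q = 309. (Wedge: pb − ps = 36.)
The less price-elastic side of the market bears the larger share of a per-unit tax.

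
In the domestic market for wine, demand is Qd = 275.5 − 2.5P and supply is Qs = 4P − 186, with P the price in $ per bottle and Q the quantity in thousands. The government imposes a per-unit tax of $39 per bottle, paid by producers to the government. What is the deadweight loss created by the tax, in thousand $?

Before the tax: set 275.5 − 2.5P = 4P − 186 → P* = $71, Q* = 98.
With the tax collected from producers, supply shifts: Qs = 4(P − 39) − 186.
Solving gives Q = 38 with buyers paying $95 and producers receiving $56 (the $39 wedge).
Quantity falls by |ΔQ| = |98 − 38| = 60.
DWL = ½ · t · |ΔQ| = ½ · 39 · 60 = $1170.

Deadweight loss = $1170 thousand.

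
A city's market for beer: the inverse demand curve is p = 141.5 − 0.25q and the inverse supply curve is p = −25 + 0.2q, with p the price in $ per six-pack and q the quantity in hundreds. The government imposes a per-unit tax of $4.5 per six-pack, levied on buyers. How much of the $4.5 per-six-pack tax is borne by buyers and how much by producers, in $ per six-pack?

Buyers bear $2.5 per six-pack; producers bear $2 per six-pack.

Inverting to q(p) form: qd = 566 − 4p; qs = 5p + 125.
Without the tax, 566 − 4p = 5p + 125 gives 9p = 441, so p* = $49 and q* = 370.
With the tax collected from buyers, demand (in seller-price terms) shifts: qd = 566 − 4(p + 4.5).
Solving gives q = 360 with buyers paying $51.5 and producers receiving $47 (the $4.5 wedge).
Burden on buyers: $2.5; on producers: $2. (They sum to $4.5.)
The less price-elastic side of the market bears the larger share of a per-unit tax.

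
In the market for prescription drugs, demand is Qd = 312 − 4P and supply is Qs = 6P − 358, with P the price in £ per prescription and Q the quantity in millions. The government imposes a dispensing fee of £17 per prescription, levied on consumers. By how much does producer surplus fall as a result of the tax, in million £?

Producer surplus falls by £160.48 million.

Before the tax: set 312 − 4P = 6P − 358 → P* = £67, Q* = 44.
With the tax collected from consumers, demand (in seller-price terms) shifts: Qd = 312 − 4(P + 17).
Solving gives Q = 3.2 with consumers paying £77.2 and suppliers receiving £60.2 (the £17 wedge).
ΔPS is the trapezoid between Q = 3.2 and Q = 44 of height £6.8: ½ · (44 + 3.2) · 6.8 = £160.48.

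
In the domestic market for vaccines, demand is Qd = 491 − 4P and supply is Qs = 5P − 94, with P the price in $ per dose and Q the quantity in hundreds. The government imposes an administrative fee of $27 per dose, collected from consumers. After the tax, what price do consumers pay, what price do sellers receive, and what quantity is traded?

Before the tax: set 491 − 4P = 5P − 94 → P* = $65, Q* = 231.
With the tax collected from consumers, demand (in seller-price terms) shifts: Qd = 491 − 4(P + 27).
New equilibrium: consumers pay $80, sellers receive $53, Q = 171. (Wedge: Pb − Ps = 27.)
The less price-elastic side of the market bears the larger share of a per-unit tax.

Consumers pay $80; sellers receive $53; quantity = 171.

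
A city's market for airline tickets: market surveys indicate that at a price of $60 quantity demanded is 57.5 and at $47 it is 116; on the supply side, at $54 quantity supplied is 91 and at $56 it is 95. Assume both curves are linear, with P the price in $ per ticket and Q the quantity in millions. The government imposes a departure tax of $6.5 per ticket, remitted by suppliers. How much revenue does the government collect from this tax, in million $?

Tax revenue = $520 million.

Demand slope: (116 − 57.5)/(47 − 60) = -4.5, so Qd = 327.5 − 4.5P.
Supply slope: (95 − 91)/(56 − 54) = 2, so Qs = 2P − 17.
Without the tax, 327.5 − 4.5P = 2P − 17 gives 6.5P = 344.5, so P* = $53 and Q* = 89.
With the tax collected from suppliers, supply shifts: Qs = 2(P − 6.5) − 17.
New equilibrium: buyers pay $55, suppliers receive $48.5, Q = 80. (Wedge: Pb − Ps = 6.5.)
Revenue = t · Q = 6.5 · 80 = $520.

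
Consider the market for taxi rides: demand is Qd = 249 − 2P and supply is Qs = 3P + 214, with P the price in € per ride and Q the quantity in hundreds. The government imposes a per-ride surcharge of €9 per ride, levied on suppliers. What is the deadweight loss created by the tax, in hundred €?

Deadweight loss = €48.6 hundred.

Without the tax, 249 − 2P = 3P + 214 gives 5P = 35, so P* = €7 and Q* = 235.
With the tax collected from suppliers, supply shifts: Qs = 3(P − 9) + 214.
Solving gives Q = 224.2 with buyers paying €12.4 and suppliers receiving €3.4 (the €9 wedge).
Quantity falls by |ΔQ| = |235 − 224.2| = 10.8.
DWL = ½ · t · |ΔQ| = ½ · 9 · 10.8 = €48.6.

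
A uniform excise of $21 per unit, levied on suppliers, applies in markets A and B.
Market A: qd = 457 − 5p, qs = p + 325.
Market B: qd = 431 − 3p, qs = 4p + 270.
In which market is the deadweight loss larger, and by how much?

Market A: pre-tax p* = $22, q* = 347; post-tax q = 329.5; deadweight loss = $183.75.
Market B: pre-tax p* = $23, q* = 362; post-tax q = 326; deadweight loss = $378.
Difference: $183.75 vs $378 → market B is larger by $194.25.

Market B, by $194.25.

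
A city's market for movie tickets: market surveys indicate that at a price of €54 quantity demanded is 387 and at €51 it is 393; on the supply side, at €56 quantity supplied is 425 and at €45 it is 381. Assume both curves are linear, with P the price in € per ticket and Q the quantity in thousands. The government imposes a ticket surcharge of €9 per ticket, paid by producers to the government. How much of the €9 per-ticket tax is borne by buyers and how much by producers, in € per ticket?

Buyers bear €6 per ticket; producers bear €3 per ticket.

Demand slope: (393 − 387)/(51 − 54) = -2, so Qd = 495 − 2P.
Supply slope: (381 − 425)/(45 − 56) = 4, so Qs = 4P + 201.
Without the tax, 495 − 2P = 4P + 201 gives 6P = 294, so P* = €49 and Q* = 397.
With the tax collected from producers, supply shifts: Qs = 4(P − 9) + 201.
Solving gives Q = 385 with buyers paying €55 and producers receiving €46 (the €9 wedge).
Burden on buyers: €6; on producers: €3. (They sum to €9.)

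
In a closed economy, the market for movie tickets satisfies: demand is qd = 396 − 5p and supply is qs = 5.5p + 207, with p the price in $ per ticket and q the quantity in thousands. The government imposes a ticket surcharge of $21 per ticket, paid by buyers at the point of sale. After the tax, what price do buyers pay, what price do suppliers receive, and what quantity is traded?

Before the tax: set 396 − 5p = 5.5p + 207 → p* = $18, q* = 306.
With the tax collected from buyers, demand (in seller-price terms) shifts: qd = 396 − 5(p + 21).
New equilibrium: buyers pay $29, suppliers receive $8, q = 251. (Wedge: pb − ps = 21.)
The less price-elastic side of the market bears the larger share of a per-unit tax.

Buyers pay $29; suppliers receive $8; quantity = 251.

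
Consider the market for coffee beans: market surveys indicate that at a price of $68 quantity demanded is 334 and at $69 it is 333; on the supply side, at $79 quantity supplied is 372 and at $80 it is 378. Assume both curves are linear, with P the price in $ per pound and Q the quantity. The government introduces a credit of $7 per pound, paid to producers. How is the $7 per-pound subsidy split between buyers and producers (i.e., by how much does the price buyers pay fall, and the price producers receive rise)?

Buyers gain $6 per pound; producers gain $1 per pound.

Demand slope: (333 − 334)/(69 − 68) = -1, so Qd = 402 − P.
Supply slope: (378 − 372)/(80 − 79) = 6, so Qs = 6P − 102.
Without the subsidy, 402 − P = 6P − 102 gives 7P = 504, so P* = $72 and Q* = 330.
With a per-unit subsidy paid to producers, each receives P + 7 per unit sold, so supply becomes Qs = 6(P + 7) − 102.
Solving gives Q = 336 with buyers paying $66 and producers receiving $73 (the $7 wedge).
Gain to buyers: $6; to producers: $1. (They sum to $7.)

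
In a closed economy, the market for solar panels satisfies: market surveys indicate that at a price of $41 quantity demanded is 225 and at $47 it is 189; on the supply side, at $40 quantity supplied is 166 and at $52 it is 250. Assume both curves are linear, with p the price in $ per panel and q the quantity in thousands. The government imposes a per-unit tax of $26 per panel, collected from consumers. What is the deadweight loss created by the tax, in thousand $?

Deadweight loss = $1092 thousand.

Demand slope: (189 − 225)/(47 − 41) = -6, so qd = 471 − 6p.
Supply slope: (250 − 166)/(52 − 40) = 7, so qs = 7p − 114.
Without the tax, 471 − 6p = 7p − 114 gives 13p = 585, so p* = $45 and q* = 201.
With the tax collected from consumers, demand (in seller-price terms) shifts: qd = 471 − 6(p + 26).
Solving gives q = 117 with consumers paying $59 and producers receiving $33 (the $26 wedge).
Quantity falls by |ΔQ| = |201 − 117| = 84.
DWL = ½ · t · |ΔQ| = ½ · 26 · 84 = $1092.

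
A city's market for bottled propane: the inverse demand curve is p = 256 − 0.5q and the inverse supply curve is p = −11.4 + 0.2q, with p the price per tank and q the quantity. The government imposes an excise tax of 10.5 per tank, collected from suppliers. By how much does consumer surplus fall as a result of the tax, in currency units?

Consumer surplus falls by 2808.75.

Rewrite in direct form: qd = 512 − 2p and qs = 5p + 57.
Without the tax, 512 − 2p = 5p + 57 gives 7p = 455, so p* = 65 and q* = 382.
With the tax collected from suppliers, supply shifts: qs = 5(p − 10.5) + 57.
New equilibrium: buyers pay 72.5, suppliers receive 62, q = 367. (Wedge: pb − ps = 10.5.)
ΔCS is the trapezoid between Q = 367 and Q = 382 of height 7.5: ½ · (382 + 367) · 7.5 = 2808.75.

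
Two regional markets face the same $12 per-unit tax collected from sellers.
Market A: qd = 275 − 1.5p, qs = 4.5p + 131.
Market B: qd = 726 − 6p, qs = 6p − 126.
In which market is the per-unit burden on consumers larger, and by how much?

Market A, by $3.

Market A: pre-tax p* = $24, q* = 239; post-tax q = 225.5; per-unit burden on consumers = $9.
Market B: pre-tax p* = $71, q* = 300; post-tax q = 264; per-unit burden on consumers = $6.
Difference: $9 vs $6 → market A is larger by $3.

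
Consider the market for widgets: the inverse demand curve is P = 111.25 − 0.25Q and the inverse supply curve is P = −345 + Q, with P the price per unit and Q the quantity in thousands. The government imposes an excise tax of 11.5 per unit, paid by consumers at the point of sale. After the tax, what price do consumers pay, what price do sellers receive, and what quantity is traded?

Consumers pay 22.3; sellers receive 10.8; quantity = 355.8.

Rewrite in direct form: Qd = 445 − 4P and Qs = P + 345.
Without the tax, 445 − 4P = P + 345 gives 5P = 100, so P* = 20 and Q* = 365.
With the tax collected from consumers, demand (in seller-price terms) shifts: Qd = 445 − 4(P + 11.5).
Solving gives Q = 355.8 with consumers paying 22.3 and sellers receiving 10.8 (the 11.5 wedge).
The less price-elastic side of the market bears the larger share of a per-unit tax.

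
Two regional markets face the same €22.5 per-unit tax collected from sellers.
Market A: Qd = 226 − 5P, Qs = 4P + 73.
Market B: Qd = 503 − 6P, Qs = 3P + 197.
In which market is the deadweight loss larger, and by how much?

Market A: pre-tax P* = €17, Q* = 141; post-tax Q = 91; deadweight loss = €562.5.
Market B: pre-tax P* = €34, Q* = 299; post-tax Q = 254; deadweight loss = €506.25.
Difference: €562.5 vs €506.25 → market A is larger by €56.25.

Market A, by €56.25.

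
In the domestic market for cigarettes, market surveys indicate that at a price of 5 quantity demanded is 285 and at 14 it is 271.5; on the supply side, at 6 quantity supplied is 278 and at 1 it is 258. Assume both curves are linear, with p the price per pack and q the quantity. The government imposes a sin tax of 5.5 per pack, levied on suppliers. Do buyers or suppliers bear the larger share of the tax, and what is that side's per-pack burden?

Demand slope: (271.5 − 285)/(14 − 5) = -1.5, so qd = 292.5 − 1.5p.
Supply slope: (258 − 278)/(1 − 6) = 4, so qs = 4p + 254.
Without the tax, 292.5 − 1.5p = 4p + 254 gives 5.5p = 38.5, so p* = 7 and q* = 282.
With the tax collected from suppliers, supply shifts: qs = 4(p − 5.5) + 254.
New equilibrium: buyers pay 11, suppliers receive 5.5, q = 276. (Wedge: pb − ps = 5.5.)
Per-pack burden: buyers 4, suppliers 1.5.
Buyers take the larger share because demand is less price-elastic here (demand slope 1.5 vs supply slope 4).

Buyers bear the larger share: 4 per pack.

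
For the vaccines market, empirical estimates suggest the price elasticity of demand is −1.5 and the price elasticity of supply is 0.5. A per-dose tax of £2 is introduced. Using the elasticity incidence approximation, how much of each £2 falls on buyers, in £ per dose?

Buyers bear ≈ £0.5 per dose.

Incidence ratio: buyers' share ≈ εs / (εs + |εd|) = 0.5 / (0.5 + 1.5) = 0.25.
So buyers bear ≈ 0.25 × £2 = £0.5; producers bear £1.5.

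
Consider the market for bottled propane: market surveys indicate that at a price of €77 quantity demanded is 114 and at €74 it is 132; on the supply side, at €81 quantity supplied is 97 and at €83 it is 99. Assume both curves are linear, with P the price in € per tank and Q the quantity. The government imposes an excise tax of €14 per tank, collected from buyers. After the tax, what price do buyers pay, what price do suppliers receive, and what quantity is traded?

Demand slope: (132 − 114)/(74 − 77) = -6, so Qd = 576 − 6P.
Supply slope: (99 − 97)/(83 − 81) = 1, so Qs = P + 16.
Without the tax, 576 − 6P = P + 16 gives 7P = 560, so P* = €80 and Q* = 96.
With the tax collected from buyers, demand (in seller-price terms) shifts: Qd = 576 − 6(P + 14).
Solving gives Q = 84 with buyers paying €82 and suppliers receiving €68 (the €14 wedge).

Buyers pay €82; suppliers receive €68; quantity = 84.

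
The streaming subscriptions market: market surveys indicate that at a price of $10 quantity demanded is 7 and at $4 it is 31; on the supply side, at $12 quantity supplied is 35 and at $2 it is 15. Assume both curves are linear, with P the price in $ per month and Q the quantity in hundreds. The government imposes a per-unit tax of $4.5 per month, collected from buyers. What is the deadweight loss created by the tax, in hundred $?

Demand slope: (31 − 7)/(4 − 10) = -4, so Qd = 47 − 4P.
Supply slope: (15 − 35)/(2 − 12) = 2, so Qs = 2P + 11.
Without the tax, 47 − 4P = 2P + 11 gives 6P = 36, so P* = $6 and Q* = 23.
With the tax collected from buyers, demand (in seller-price terms) shifts: Qd = 47 − 4(P + 4.5).
New equilibrium: buyers pay $7.5, producers receive $3, Q = 17. (Wedge: Pb − Ps = 4.5.)
Quantity falls by |ΔQ| = |23 − 17| = 6.
DWL = ½ · t · |ΔQ| = ½ · 4.5 · 6 = $13.5.

Deadweight loss = $13.5 hundred.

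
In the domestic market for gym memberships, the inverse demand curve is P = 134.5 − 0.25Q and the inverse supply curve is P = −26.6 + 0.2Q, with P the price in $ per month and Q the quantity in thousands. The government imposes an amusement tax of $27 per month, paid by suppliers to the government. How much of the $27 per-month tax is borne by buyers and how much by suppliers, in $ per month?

Buyers bear $15 per month; suppliers bear $12 per month.

Inverting to Q(P) form: Qd = 538 − 4P; Qs = 5P + 133.
Before the tax: set 538 − 4P = 5P + 133 → P* = $45, Q* = 358.
With the tax collected from suppliers, supply shifts: Qs = 5(P − 27) + 133.
Solving gives Q = 298 with buyers paying $60 and suppliers receiving $33 (the $27 wedge).
Burden on buyers: $15; on suppliers: $12. (They sum to $27.)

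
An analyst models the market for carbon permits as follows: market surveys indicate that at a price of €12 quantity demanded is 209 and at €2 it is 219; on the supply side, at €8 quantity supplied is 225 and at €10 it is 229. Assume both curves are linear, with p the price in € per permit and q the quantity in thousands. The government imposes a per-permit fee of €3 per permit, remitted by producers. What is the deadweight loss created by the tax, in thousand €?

Deadweight loss = €3 thousand.

Demand slope: (219 − 209)/(2 − 12) = -1, so qd = 221 − p.
Supply slope: (229 − 225)/(10 − 8) = 2, so qs = 2p + 209.
Before the tax: set 221 − p = 2p + 209 → p* = €4, q* = 217.
With the tax collected from producers, supply shifts: qs = 2(p − 3) + 209.
New equilibrium: consumers pay €6, producers receive €3, q = 215. (Wedge: pb − ps = 3.)
Quantity falls by |ΔQ| = |217 − 215| = 2.
DWL = ½ · t · |ΔQ| = ½ · 3 · 2 = €3.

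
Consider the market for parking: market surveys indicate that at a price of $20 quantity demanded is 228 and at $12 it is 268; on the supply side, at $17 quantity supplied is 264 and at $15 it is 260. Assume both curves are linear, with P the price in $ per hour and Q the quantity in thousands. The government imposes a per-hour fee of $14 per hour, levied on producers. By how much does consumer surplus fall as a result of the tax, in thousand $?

Demand slope: (268 − 228)/(12 − 20) = -5, so Qd = 328 − 5P.
Supply slope: (260 − 264)/(15 − 17) = 2, so Qs = 2P + 230.
Without the tax, 328 − 5P = 2P + 230 gives 7P = 98, so P* = $14 and Q* = 258.
With the tax collected from producers, supply shifts: Qs = 2(P − 14) + 230.
New equilibrium: buyers pay $18, producers receive $4, Q = 238. (Wedge: Pb − Ps = 14.)
ΔCS is the trapezoid between Q = 238 and Q = 258 of height $4: ½ · (258 + 238) · 4 = $992.

Consumer surplus falls by $992 thousand.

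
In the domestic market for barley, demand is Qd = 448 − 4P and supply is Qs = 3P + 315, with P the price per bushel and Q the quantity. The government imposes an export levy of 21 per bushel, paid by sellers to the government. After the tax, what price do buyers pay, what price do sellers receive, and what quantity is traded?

Buyers pay 28; sellers receive 7; quantity = 336.

Without the tax, 448 − 4P = 3P + 315 gives 7P = 133, so P* = 19 and Q* = 372.
With the tax collected from sellers, supply shifts: Qs = 3(P − 21) + 315.
Solving gives Q = 336 with buyers paying 28 and sellers receiving 7 (the 21 wedge).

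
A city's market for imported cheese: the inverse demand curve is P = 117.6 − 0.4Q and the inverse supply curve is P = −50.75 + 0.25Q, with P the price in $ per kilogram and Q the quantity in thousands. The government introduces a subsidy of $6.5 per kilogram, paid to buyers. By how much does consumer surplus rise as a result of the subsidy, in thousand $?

Rewrite in direct form: Qd = 294 − 2.5P and Qs = 4P + 203.
Without the subsidy, 294 − 2.5P = 4P + 203 gives 6.5P = 91, so P* = $14 and Q* = 259.
With a per-unit subsidy paid to buyers, each effectively pays P − 6.5, so demand becomes Qd = 294 − 2.5(P − 6.5).
Solving gives Q = 269 with buyers paying $10 and suppliers receiving $16.5 (the $6.5 wedge).
ΔCS is the trapezoid between Q = 269 and Q = 259 of height $4: ½ · (259 + 269) · 4 = $1056.

Consumer surplus rises by $1056 thousand.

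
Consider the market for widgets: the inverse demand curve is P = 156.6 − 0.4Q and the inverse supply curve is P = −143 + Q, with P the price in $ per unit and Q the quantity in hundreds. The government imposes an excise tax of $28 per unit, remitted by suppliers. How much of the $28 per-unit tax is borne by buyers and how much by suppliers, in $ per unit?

Buyers bear $8 per unit; suppliers bear $20 per unit.

Rewrite in direct form: Qd = 391.5 − 2.5P and Qs = P + 143.
Without the tax, 391.5 − 2.5P = P + 143 gives 3.5P = 248.5, so P* = $71 and Q* = 214.
With the tax collected from suppliers, supply shifts: Qs = (P − 28) + 143.
New equilibrium: buyers pay $79, suppliers receive $51, Q = 194. (Wedge: Pb − Ps = 28.)
Burden on buyers: $8; on suppliers: $20. (They sum to $28.)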